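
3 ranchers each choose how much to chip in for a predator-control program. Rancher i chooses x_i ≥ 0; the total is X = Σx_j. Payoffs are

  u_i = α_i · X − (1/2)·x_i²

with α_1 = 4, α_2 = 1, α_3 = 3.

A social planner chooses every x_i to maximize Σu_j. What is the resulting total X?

24

Planner FOC: ∂(Σu_j)/∂x_i = (Σα_j) − x_i = 0, so x_i^SO = Σα_j = 8 for every i; X^SO = 24.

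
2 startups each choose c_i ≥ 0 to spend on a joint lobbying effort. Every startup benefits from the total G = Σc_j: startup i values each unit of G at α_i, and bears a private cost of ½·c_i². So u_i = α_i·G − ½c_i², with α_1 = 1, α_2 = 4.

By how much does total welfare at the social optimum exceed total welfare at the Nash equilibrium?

8.5

Startup i's FOC: ∂u_i/∂c_i = α_i − c_i = 0, so c_i* = α_i.
NE contributions = (1, 4); G = 5.
W^NE = (Σα)·G − ½Σα_i² = 5² − ½·17 = 16.5.
Planner sets c_i = Σα_j = 5 for every i, so G^SO = 2·5 = 10.
W^SO = (Σα)·G^SO − ½·2·(Σα)² = (2/2)·5² = 25.
Deadweight loss = W^SO − W^NE = 8.5.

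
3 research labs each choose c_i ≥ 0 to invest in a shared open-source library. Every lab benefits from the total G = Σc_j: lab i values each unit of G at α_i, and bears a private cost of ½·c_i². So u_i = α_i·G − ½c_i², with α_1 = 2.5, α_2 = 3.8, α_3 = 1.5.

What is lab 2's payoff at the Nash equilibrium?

22.42

Lab i's FOC: ∂u_i/∂c_i = α_i − c_i = 0, so c_i* = α_i.
NE contributions = (2.5, 3.8, 1.5); G = 7.8.
u_2 = α_2·G − ½·(c_2)² = 3.8·7.8 − ½·3.8² = 22.42.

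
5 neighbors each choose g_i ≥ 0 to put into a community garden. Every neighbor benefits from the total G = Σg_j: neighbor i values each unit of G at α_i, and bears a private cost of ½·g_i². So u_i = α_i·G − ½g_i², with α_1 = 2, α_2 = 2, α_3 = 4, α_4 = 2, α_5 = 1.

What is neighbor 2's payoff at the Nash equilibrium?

Neighbor i's FOC: ∂u_i/∂g_i = α_i − g_i = 0, so g_i* = α_i.
NE contributions = (2, 2, 4, 2, 1); G = 11.
u_2 = α_2·G − ½·(g_2)² = 2·11 − ½·2² = 20.

20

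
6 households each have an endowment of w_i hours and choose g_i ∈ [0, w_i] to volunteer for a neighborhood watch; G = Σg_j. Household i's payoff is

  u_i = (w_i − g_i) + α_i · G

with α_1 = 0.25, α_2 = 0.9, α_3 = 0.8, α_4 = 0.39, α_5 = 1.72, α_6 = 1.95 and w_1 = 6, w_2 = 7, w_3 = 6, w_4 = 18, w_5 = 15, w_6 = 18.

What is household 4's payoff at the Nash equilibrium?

30.87

∂u_i/∂g_i = α_i − 1, so household i contributes w_i if α_i > 1, else 0.
α_i > 1 for i ∈ {5, 6}; NE contributions (0, 0, 0, 0, 15, 18), G = 33.
u_4 = (18 − 0) + 0.39·33 = 30.87.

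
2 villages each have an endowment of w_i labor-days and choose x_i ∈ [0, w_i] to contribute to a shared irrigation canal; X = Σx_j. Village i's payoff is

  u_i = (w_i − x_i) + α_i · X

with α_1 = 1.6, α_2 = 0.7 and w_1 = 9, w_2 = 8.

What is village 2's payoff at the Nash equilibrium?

∂u_i/∂x_i = α_i − 1, so village i contributes w_i if α_i > 1, else 0.
α_i > 1 for i ∈ {1}; NE contributions (9, 0), X = 9.
u_2 = (8 − 0) + 0.7·9 = 14.3.

14.3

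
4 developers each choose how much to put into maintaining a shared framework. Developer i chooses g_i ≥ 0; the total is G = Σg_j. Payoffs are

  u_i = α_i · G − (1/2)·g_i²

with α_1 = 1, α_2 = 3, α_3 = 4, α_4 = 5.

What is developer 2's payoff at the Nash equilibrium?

34.5

Developer i's FOC: ∂u_i/∂g_i = α_i − g_i = 0, so g_i* = α_i.
NE contributions = (1, 3, 4, 5); G = 13.
u_2 = α_2·G − ½·(g_2)² = 3·13 − ½·3² = 34.5.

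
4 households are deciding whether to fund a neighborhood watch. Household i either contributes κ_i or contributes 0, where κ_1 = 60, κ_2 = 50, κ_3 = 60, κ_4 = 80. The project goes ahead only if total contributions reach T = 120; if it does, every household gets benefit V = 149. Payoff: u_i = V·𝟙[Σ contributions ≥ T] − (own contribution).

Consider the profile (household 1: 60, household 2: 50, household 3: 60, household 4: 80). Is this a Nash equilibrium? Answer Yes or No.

Total = 250 ≥ 120: provided.
Household 1 (pledges 60, payoff 89): dropping to 0 → total 190, payoff 149. Profitable deviation.

No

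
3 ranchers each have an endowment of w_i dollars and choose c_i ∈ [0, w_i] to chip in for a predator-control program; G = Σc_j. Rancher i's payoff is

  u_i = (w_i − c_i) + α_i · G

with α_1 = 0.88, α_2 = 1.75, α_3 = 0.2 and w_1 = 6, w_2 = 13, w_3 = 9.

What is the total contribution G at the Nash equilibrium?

∂u_i/∂c_i = α_i − 1, so rancher i contributes w_i if α_i > 1, else 0.
α_i > 1 for i ∈ {2}; NE contributions (0, 13, 0), G = 13.

13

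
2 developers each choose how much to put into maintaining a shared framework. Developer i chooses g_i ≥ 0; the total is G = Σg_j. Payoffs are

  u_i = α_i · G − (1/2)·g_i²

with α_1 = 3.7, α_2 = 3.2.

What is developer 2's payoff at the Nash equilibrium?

Developer i's FOC: ∂u_i/∂g_i = α_i − g_i = 0, so g_i* = α_i.
NE contributions = (3.7, 3.2); G = 6.9.
u_2 = α_2·G − ½·(g_2)² = 3.2·6.9 − ½·3.2² = 16.96.

16.96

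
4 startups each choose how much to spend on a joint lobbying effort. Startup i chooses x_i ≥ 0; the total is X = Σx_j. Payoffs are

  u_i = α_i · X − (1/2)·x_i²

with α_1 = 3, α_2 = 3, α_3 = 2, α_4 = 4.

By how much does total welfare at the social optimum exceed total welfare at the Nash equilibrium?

Startup i's FOC: ∂u_i/∂x_i = α_i − x_i = 0, so x_i* = α_i.
NE contributions = (3, 3, 2, 4); X = 12.
W^NE = (Σα)·X − ½Σα_i² = 12² − ½·38 = 125.
Planner sets x_i = Σα_j = 12 for every i, so X^SO = 4·12 = 48.
W^SO = (Σα)·X^SO − ½·4·(Σα)² = (4/2)·12² = 288.
Deadweight loss = W^SO − W^NE = 163.

163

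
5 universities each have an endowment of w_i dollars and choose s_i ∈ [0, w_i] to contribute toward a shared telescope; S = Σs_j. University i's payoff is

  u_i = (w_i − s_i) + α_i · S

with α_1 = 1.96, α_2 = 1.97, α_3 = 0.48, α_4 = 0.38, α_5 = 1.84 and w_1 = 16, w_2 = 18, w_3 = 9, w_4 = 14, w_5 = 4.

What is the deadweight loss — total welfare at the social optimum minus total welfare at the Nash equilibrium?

129.49

∂u_i/∂s_i = α_i − 1, so university i contributes w_i if α_i > 1, else 0.
α_i > 1 for i ∈ {1, 2, 5}; NE contributions (16, 18, 0, 0, 4), S = 38.
W^NE = Σw_i − S^NE + (Σα_i)·S^NE = 61 + 5.63·38 = 274.94.
Planner: ∂(Σu_j)/∂s_i = Σα_j − 1 = 5.63 > 0, so everyone contributes w_i; S^SO = 61, W^SO = 61 + 5.63·61 = 404.43.
Deadweight loss = 129.49.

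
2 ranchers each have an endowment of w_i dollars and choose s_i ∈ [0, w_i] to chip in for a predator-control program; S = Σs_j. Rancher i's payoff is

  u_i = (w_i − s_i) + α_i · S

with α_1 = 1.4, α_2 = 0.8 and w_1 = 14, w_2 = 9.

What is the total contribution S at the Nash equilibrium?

14

∂u_i/∂s_i = α_i − 1, so rancher i contributes w_i if α_i > 1, else 0.
α_i > 1 for i ∈ {1}; NE contributions (14, 0), S = 14.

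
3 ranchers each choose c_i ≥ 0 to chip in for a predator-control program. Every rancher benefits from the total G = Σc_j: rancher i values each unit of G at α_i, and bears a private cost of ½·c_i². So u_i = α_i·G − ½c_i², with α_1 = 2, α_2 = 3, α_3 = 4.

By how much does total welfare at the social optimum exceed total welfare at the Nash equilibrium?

Rancher i's FOC: ∂u_i/∂c_i = α_i − c_i = 0, so c_i* = α_i.
NE contributions = (2, 3, 4); G = 9.
W^NE = (Σα)·G − ½Σα_i² = 9² − ½·29 = 66.5.
Planner sets c_i = Σα_j = 9 for every i, so G^SO = 3·9 = 27.
W^SO = (Σα)·G^SO − ½·3·(Σα)² = (3/2)·9² = 121.5.
Deadweight loss = W^SO − W^NE = 55.

55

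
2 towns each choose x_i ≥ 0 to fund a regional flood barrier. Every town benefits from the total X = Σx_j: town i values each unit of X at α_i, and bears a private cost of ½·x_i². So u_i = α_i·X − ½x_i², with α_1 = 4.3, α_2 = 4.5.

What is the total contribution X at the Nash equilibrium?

Town i's FOC: ∂u_i/∂x_i = α_i − x_i = 0, so x_i* = α_i.
NE contributions = (4.3, 4.5); X = 8.8.

8.8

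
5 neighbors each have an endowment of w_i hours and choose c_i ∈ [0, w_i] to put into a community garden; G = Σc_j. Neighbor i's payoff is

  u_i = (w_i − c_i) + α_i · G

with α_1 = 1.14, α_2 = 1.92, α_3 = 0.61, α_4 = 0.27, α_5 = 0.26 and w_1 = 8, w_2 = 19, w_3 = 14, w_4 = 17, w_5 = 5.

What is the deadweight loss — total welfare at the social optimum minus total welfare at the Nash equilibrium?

115.2

∂u_i/∂c_i = α_i − 1, so neighbor i contributes w_i if α_i > 1, else 0.
α_i > 1 for i ∈ {1, 2}; NE contributions (8, 19, 0, 0, 0), G = 27.
W^NE = Σw_i − G^NE + (Σα_i)·G^NE = 63 + 3.2·27 = 149.4.
Planner: ∂(Σu_j)/∂c_i = Σα_j − 1 = 3.2 > 0, so everyone contributes w_i; G^SO = 63, W^SO = 63 + 3.2·63 = 264.6.
Deadweight loss = 115.2.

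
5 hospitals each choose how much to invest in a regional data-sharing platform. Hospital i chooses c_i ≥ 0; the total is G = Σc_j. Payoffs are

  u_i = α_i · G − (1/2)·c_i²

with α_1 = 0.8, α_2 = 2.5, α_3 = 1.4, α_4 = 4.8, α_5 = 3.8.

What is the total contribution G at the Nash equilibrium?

13.3

Hospital i's FOC: ∂u_i/∂c_i = α_i − c_i = 0, so c_i* = α_i.
NE contributions = (0.8, 2.5, 1.4, 4.8, 3.8); G = 13.3.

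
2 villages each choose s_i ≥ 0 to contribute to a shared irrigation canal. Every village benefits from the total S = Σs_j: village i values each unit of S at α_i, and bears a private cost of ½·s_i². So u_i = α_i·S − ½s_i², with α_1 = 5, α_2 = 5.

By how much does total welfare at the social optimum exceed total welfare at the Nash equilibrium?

25

Village i's FOC: ∂u_i/∂s_i = α_i − s_i = 0, so s_i* = α_i.
NE contributions = (5, 5); S = 10.
W^NE = (Σα)·S − ½Σα_i² = 10² − ½·50 = 75.
Planner sets s_i = Σα_j = 10 for every i, so S^SO = 2·10 = 20.
W^SO = (Σα)·S^SO − ½·2·(Σα)² = (2/2)·10² = 100.
Deadweight loss = W^SO − W^NE = 25.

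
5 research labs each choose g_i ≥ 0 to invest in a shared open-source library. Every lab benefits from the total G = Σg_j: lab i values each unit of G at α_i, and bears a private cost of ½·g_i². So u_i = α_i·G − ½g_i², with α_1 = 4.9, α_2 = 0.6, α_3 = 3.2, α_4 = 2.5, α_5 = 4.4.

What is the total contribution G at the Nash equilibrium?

15.6

Lab i's FOC: ∂u_i/∂g_i = α_i − g_i = 0, so g_i* = α_i.
NE contributions = (4.9, 0.6, 3.2, 2.5, 4.4); G = 15.6.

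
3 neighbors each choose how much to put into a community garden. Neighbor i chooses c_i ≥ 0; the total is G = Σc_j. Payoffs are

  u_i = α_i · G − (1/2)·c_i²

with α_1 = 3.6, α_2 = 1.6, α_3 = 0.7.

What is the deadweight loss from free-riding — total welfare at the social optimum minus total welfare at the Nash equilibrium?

Neighbor i's FOC: ∂u_i/∂c_i = α_i − c_i = 0, so c_i* = α_i.
NE contributions = (3.6, 1.6, 0.7); G = 5.9.
W^NE = (Σα)·G − ½Σα_i² = 5.9² − ½·16.01 = 26.805.
Planner sets c_i = Σα_j = 5.9 for every i, so G^SO = 3·5.9 = 17.7.
W^SO = (Σα)·G^SO − ½·3·(Σα)² = (3/2)·5.9² = 52.215.
Deadweight loss = W^SO − W^NE = 25.41.

25.41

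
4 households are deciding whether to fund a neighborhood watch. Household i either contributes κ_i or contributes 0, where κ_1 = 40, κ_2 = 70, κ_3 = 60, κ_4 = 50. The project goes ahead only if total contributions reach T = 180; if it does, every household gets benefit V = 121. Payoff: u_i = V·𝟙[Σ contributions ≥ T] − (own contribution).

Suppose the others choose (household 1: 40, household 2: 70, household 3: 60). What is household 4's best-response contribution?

50

Others' total = 170. Contributing 50 brings total to 220 ≥ 180: gain V − κ_4 = 71.
Best response: 50.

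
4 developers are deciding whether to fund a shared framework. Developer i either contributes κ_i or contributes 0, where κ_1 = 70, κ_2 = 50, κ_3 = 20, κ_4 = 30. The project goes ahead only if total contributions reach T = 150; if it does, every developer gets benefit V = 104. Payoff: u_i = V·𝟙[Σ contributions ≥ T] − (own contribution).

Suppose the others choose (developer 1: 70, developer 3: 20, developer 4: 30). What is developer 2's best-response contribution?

Others' total = 120. Contributing 50 brings total to 170 ≥ 150: gain V − κ_2 = 54.
Best response: 50.

50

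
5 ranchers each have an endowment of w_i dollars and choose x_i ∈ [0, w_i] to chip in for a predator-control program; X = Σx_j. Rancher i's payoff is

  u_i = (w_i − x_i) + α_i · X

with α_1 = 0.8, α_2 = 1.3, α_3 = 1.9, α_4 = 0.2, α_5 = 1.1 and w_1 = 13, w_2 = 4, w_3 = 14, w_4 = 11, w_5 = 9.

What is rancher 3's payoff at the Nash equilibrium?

∂u_i/∂x_i = α_i − 1, so rancher i contributes w_i if α_i > 1, else 0.
α_i > 1 for i ∈ {2, 3, 5}; NE contributions (0, 4, 14, 0, 9), X = 27.
u_3 = (14 − 14) + 1.9·27 = 51.3.

51.3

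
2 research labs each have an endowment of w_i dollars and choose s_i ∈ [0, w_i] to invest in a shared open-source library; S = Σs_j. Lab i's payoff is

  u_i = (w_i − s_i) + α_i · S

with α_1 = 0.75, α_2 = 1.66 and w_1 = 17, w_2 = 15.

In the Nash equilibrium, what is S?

∂u_i/∂s_i = α_i − 1, so lab i contributes w_i if α_i > 1, else 0.
α_i > 1 for i ∈ {2}; NE contributions (0, 15), S = 15.

15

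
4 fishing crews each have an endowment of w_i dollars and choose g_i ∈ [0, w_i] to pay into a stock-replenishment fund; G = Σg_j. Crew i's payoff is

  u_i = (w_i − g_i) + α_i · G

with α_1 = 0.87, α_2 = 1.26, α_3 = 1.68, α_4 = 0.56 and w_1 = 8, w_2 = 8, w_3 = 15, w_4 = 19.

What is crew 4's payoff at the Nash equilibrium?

∂u_i/∂g_i = α_i − 1, so crew i contributes w_i if α_i > 1, else 0.
α_i > 1 for i ∈ {2, 3}; NE contributions (0, 8, 15, 0), G = 23.
u_4 = (19 − 0) + 0.56·23 = 31.88.

31.88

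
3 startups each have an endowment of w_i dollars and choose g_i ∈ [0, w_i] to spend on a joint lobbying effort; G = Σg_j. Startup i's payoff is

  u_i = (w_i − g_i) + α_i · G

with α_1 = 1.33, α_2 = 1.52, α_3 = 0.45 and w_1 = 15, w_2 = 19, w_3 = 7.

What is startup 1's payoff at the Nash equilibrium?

45.22

∂u_i/∂g_i = α_i − 1, so startup i contributes w_i if α_i > 1, else 0.
α_i > 1 for i ∈ {1, 2}; NE contributions (15, 19, 0), G = 34.
u_1 = (15 − 15) + 1.33·34 = 45.22.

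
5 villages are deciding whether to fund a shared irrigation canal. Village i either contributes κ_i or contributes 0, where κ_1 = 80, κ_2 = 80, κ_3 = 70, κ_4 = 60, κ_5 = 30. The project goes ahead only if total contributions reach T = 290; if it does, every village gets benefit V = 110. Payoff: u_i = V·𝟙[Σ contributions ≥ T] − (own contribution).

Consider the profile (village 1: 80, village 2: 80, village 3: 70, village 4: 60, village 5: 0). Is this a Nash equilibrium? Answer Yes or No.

Total = 290 ≥ 290: provided.
Village 1 (pledges 80, payoff 30): dropping to 0 → total 210, payoff 0. No gain.
Village 2 (pledges 80, payoff 30): dropping to 0 → total 210, payoff 0. No gain.
Village 3 (pledges 70, payoff 40): dropping to 0 → total 220, payoff 0. No gain.
Village 4 (pledges 60, payoff 50): dropping to 0 → total 230, payoff 0. No gain.
Village 5 (pledges 0, payoff 110): pledging 30 → total 320, payoff 80. No gain.

Yes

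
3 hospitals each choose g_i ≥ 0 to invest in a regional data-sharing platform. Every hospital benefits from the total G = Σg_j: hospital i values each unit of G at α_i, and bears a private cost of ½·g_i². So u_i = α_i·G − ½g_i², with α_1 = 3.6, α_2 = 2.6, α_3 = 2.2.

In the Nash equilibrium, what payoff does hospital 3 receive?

16.06

Hospital i's FOC: ∂u_i/∂g_i = α_i − g_i = 0, so g_i* = α_i.
NE contributions = (3.6, 2.6, 2.2); G = 8.4.
u_3 = α_3·G − ½·(g_3)² = 2.2·8.4 − ½·2.2² = 16.06.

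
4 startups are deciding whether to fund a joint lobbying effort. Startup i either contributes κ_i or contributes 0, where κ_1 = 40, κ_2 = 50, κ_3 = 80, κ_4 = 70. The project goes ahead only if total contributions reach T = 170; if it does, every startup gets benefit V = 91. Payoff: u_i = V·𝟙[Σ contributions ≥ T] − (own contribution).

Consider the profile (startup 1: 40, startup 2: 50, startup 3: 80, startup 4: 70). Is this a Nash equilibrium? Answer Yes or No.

Total = 240 ≥ 170: provided.
Startup 1 (pledges 40, payoff 51): dropping to 0 → total 200, payoff 91. Profitable deviation.

No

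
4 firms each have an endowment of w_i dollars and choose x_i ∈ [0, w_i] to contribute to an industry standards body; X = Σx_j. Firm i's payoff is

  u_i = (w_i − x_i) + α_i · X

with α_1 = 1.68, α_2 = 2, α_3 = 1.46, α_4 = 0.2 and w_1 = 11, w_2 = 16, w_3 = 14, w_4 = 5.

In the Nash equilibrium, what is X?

41

∂u_i/∂x_i = α_i − 1, so firm i contributes w_i if α_i > 1, else 0.
α_i > 1 for i ∈ {1, 2, 3}; NE contributions (11, 16, 14, 0), X = 41.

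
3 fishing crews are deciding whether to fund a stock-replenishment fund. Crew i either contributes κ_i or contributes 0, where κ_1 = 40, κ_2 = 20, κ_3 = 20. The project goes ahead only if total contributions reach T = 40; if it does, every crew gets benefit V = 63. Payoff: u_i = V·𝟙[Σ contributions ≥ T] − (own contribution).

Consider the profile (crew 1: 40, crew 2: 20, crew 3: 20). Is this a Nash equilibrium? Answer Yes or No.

Total = 80 ≥ 40: provided.
Crew 1 (pledges 40, payoff 23): dropping to 0 → total 40, payoff 63. Profitable deviation.

No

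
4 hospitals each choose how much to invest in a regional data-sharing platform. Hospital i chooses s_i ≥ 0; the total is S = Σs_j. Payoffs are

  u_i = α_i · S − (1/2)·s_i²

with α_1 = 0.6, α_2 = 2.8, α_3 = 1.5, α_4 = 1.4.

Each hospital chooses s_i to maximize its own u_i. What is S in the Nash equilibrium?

6.3

Hospital i's FOC: ∂u_i/∂s_i = α_i − s_i = 0, so s_i* = α_i.
NE contributions = (0.6, 2.8, 1.5, 1.4); S = 6.3.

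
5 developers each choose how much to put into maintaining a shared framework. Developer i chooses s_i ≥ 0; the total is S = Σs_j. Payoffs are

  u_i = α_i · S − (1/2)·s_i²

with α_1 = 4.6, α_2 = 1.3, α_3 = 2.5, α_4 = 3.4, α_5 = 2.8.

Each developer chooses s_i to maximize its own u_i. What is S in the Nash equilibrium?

14.6

Developer i's FOC: ∂u_i/∂s_i = α_i − s_i = 0, so s_i* = α_i.
NE contributions = (4.6, 1.3, 2.5, 3.4, 2.8); S = 14.6.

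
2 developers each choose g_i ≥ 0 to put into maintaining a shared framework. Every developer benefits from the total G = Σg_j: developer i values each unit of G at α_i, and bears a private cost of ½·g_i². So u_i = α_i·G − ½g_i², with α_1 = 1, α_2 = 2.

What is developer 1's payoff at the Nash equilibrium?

2.5

Developer i's FOC: ∂u_i/∂g_i = α_i − g_i = 0, so g_i* = α_i.
NE contributions = (1, 2); G = 3.
u_1 = α_1·G − ½·(g_1)² = 1·3 − ½·1² = 2.5.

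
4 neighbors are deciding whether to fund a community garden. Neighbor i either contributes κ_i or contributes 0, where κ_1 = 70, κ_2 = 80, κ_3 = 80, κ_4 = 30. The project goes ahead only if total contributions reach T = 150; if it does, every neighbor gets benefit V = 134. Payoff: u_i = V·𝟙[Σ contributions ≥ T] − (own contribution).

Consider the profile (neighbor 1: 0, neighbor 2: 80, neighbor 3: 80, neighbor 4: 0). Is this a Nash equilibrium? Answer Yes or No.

Total = 160 ≥ 150: provided.
Neighbor 1 (pledges 0, payoff 134): pledging 70 → total 230, payoff 64. No gain.
Neighbor 2 (pledges 80, payoff 54): dropping to 0 → total 80, payoff 0. No gain.
Neighbor 3 (pledges 80, payoff 54): dropping to 0 → total 80, payoff 0. No gain.
Neighbor 4 (pledges 0, payoff 134): pledging 30 → total 190, payoff 104. No gain.

Yes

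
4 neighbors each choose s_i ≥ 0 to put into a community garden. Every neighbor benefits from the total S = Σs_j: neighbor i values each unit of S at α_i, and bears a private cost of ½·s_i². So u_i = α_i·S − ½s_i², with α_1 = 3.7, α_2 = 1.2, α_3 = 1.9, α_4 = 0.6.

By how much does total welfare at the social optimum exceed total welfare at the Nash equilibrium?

Neighbor i's FOC: ∂u_i/∂s_i = α_i − s_i = 0, so s_i* = α_i.
NE contributions = (3.7, 1.2, 1.9, 0.6); S = 7.4.
W^NE = (Σα)·S − ½Σα_i² = 7.4² − ½·19.1 = 45.21.
Planner sets s_i = Σα_j = 7.4 for every i, so S^SO = 4·7.4 = 29.6.
W^SO = (Σα)·S^SO − ½·4·(Σα)² = (4/2)·7.4² = 109.52.
Deadweight loss = W^SO − W^NE = 64.31.

64.31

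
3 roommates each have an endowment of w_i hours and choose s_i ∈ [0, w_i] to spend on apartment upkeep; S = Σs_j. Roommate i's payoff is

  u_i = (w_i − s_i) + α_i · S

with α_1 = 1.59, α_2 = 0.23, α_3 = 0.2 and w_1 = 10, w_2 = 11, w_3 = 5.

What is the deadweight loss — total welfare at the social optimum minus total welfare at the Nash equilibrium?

∂u_i/∂s_i = α_i − 1, so roommate i contributes w_i if α_i > 1, else 0.
α_i > 1 for i ∈ {1}; NE contributions (10, 0, 0), S = 10.
W^NE = Σw_i − S^NE + (Σα_i)·S^NE = 26 + 1.02·10 = 36.2.
Planner: ∂(Σu_j)/∂s_i = Σα_j − 1 = 1.02 > 0, so everyone contributes w_i; S^SO = 26, W^SO = 26 + 1.02·26 = 52.52.
Deadweight loss = 16.32.

16.32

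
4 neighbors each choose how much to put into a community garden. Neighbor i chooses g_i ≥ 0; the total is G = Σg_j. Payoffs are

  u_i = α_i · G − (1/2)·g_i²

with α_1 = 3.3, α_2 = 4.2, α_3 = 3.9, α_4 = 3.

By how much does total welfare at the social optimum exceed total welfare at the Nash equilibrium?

Neighbor i's FOC: ∂u_i/∂g_i = α_i − g_i = 0, so g_i* = α_i.
NE contributions = (3.3, 4.2, 3.9, 3); G = 14.4.
W^NE = (Σα)·G − ½Σα_i² = 14.4² − ½·52.74 = 180.99.
Planner sets g_i = Σα_j = 14.4 for every i, so G^SO = 4·14.4 = 57.6.
W^SO = (Σα)·G^SO − ½·4·(Σα)² = (4/2)·14.4² = 414.72.
Deadweight loss = W^SO − W^NE = 233.73.

233.73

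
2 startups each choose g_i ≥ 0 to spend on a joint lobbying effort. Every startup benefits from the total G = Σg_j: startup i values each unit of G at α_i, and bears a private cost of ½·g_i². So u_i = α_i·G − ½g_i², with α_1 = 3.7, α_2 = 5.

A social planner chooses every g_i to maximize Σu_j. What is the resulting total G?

17.4

Planner FOC: ∂(Σu_j)/∂g_i = (Σα_j) − g_i = 0, so g_i^SO = Σα_j = 8.7 for every i; G^SO = 17.4.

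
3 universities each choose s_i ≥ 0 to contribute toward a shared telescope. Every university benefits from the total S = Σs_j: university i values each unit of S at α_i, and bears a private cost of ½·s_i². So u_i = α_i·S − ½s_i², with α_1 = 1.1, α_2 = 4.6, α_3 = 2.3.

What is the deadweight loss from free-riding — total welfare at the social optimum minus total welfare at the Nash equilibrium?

45.83

University i's FOC: ∂u_i/∂s_i = α_i − s_i = 0, so s_i* = α_i.
NE contributions = (1.1, 4.6, 2.3); S = 8.
W^NE = (Σα)·S − ½Σα_i² = 8² − ½·27.66 = 50.17.
Planner sets s_i = Σα_j = 8 for every i, so S^SO = 3·8 = 24.
W^SO = (Σα)·S^SO − ½·3·(Σα)² = (3/2)·8² = 96.
Deadweight loss = W^SO − W^NE = 45.83.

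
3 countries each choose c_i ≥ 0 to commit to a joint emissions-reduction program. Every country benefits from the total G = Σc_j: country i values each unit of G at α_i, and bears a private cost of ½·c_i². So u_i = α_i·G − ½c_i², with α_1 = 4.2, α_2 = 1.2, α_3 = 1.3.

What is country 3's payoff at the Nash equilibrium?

Country i's FOC: ∂u_i/∂c_i = α_i − c_i = 0, so c_i* = α_i.
NE contributions = (4.2, 1.2, 1.3); G = 6.7.
u_3 = α_3·G − ½·(c_3)² = 1.3·6.7 − ½·1.3² = 7.865.

7.865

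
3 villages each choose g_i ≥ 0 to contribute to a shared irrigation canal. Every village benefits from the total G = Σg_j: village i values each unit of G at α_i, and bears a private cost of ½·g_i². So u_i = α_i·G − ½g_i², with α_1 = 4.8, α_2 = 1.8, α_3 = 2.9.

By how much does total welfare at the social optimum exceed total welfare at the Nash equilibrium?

62.47

Village i's FOC: ∂u_i/∂g_i = α_i − g_i = 0, so g_i* = α_i.
NE contributions = (4.8, 1.8, 2.9); G = 9.5.
W^NE = (Σα)·G − ½Σα_i² = 9.5² − ½·34.69 = 72.905.
Planner sets g_i = Σα_j = 9.5 for every i, so G^SO = 3·9.5 = 28.5.
W^SO = (Σα)·G^SO − ½·3·(Σα)² = (3/2)·9.5² = 135.375.
Deadweight loss = W^SO − W^NE = 62.47.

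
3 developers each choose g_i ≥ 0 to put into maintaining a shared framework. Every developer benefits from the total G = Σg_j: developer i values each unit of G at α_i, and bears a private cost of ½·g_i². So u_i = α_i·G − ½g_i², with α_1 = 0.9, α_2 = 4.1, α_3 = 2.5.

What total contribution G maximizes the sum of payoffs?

22.5

Planner FOC: ∂(Σu_j)/∂g_i = (Σα_j) − g_i = 0, so g_i^SO = Σα_j = 7.5 for every i; G^SO = 22.5.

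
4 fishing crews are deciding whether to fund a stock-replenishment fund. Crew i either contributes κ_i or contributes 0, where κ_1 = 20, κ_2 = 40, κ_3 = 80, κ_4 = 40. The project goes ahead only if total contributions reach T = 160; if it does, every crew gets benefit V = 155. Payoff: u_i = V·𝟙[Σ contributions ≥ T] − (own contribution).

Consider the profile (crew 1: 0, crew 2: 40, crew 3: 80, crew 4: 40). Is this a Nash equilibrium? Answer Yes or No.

Yes

Total = 160 ≥ 160: provided.
Crew 1 (pledges 0, payoff 155): pledging 20 → total 180, payoff 135. No gain.
Crew 2 (pledges 40, payoff 115): dropping to 0 → total 120, payoff 0. No gain.
Crew 3 (pledges 80, payoff 75): dropping to 0 → total 80, payoff 0. No gain.
Crew 4 (pledges 40, payoff 115): dropping to 0 → total 120, payoff 0. No gain.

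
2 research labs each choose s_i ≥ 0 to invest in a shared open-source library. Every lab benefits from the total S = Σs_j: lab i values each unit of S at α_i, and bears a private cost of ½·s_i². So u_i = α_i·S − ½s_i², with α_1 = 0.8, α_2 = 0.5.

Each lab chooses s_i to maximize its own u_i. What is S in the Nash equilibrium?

Lab i's FOC: ∂u_i/∂s_i = α_i − s_i = 0, so s_i* = α_i.
NE contributions = (0.8, 0.5); S = 1.3.

1.3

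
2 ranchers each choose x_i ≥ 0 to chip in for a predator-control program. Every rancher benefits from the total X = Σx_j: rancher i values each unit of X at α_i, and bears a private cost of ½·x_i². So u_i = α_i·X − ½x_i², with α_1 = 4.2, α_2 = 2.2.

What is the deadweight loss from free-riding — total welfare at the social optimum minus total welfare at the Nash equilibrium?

Rancher i's FOC: ∂u_i/∂x_i = α_i − x_i = 0, so x_i* = α_i.
NE contributions = (4.2, 2.2); X = 6.4.
W^NE = (Σα)·X − ½Σα_i² = 6.4² − ½·22.48 = 29.72.
Planner sets x_i = Σα_j = 6.4 for every i, so X^SO = 2·6.4 = 12.8.
W^SO = (Σα)·X^SO − ½·2·(Σα)² = (2/2)·6.4² = 40.96.
Deadweight loss = W^SO − W^NE = 11.24.

11.24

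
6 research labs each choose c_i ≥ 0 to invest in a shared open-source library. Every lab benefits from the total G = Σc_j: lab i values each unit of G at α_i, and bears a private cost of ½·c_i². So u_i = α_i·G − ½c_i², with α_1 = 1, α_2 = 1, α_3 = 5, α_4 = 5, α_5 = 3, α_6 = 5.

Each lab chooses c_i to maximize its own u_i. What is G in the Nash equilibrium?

Lab i's FOC: ∂u_i/∂c_i = α_i − c_i = 0, so c_i* = α_i.
NE contributions = (1, 1, 5, 5, 3, 5); G = 20.

20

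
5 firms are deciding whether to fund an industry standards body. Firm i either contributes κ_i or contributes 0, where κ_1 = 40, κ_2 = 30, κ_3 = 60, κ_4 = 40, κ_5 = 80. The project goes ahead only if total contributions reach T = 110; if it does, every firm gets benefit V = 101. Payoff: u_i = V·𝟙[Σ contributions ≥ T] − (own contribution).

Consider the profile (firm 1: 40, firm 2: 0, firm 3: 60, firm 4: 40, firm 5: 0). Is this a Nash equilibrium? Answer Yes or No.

Total = 140 ≥ 110: provided.
Firm 1 (pledges 40, payoff 61): dropping to 0 → total 100, payoff 0. No gain.
Firm 2 (pledges 0, payoff 101): pledging 30 → total 170, payoff 71. No gain.
Firm 3 (pledges 60, payoff 41): dropping to 0 → total 80, payoff 0. No gain.
Firm 4 (pledges 40, payoff 61): dropping to 0 → total 100, payoff 0. No gain.
Firm 5 (pledges 0, payoff 101): pledging 80 → total 220, payoff 21. No gain.

Yes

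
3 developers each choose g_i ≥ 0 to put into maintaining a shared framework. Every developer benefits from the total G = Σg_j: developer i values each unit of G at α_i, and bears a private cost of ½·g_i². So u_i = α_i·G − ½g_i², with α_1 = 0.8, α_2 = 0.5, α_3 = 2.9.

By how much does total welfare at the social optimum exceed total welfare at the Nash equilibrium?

Developer i's FOC: ∂u_i/∂g_i = α_i − g_i = 0, so g_i* = α_i.
NE contributions = (0.8, 0.5, 2.9); G = 4.2.
W^NE = (Σα)·G − ½Σα_i² = 4.2² − ½·9.3 = 12.99.
Planner sets g_i = Σα_j = 4.2 for every i, so G^SO = 3·4.2 = 12.6.
W^SO = (Σα)·G^SO − ½·3·(Σα)² = (3/2)·4.2² = 26.46.
Deadweight loss = W^SO − W^NE = 13.47.

13.47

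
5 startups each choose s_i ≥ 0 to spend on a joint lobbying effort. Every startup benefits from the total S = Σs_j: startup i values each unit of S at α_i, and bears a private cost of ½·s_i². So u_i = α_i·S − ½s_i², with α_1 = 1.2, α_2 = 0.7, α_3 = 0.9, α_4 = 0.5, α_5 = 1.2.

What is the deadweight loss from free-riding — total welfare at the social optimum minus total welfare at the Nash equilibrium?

32.59

Startup i's FOC: ∂u_i/∂s_i = α_i − s_i = 0, so s_i* = α_i.
NE contributions = (1.2, 0.7, 0.9, 0.5, 1.2); S = 4.5.
W^NE = (Σα)·S − ½Σα_i² = 4.5² − ½·4.43 = 18.035.
Planner sets s_i = Σα_j = 4.5 for every i, so S^SO = 5·4.5 = 22.5.
W^SO = (Σα)·S^SO − ½·5·(Σα)² = (5/2)·4.5² = 50.625.
Deadweight loss = W^SO − W^NE = 32.59.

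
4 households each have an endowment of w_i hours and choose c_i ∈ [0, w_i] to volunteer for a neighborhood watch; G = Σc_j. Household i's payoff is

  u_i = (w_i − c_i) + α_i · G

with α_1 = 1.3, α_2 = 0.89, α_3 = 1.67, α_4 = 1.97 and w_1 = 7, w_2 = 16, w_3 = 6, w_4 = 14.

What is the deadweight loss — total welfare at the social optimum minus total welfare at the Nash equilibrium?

77.28

∂u_i/∂c_i = α_i − 1, so household i contributes w_i if α_i > 1, else 0.
α_i > 1 for i ∈ {1, 3, 4}; NE contributions (7, 0, 6, 14), G = 27.
W^NE = Σw_i − G^NE + (Σα_i)·G^NE = 43 + 4.83·27 = 173.41.
Planner: ∂(Σu_j)/∂c_i = Σα_j − 1 = 4.83 > 0, so everyone contributes w_i; G^SO = 43, W^SO = 43 + 4.83·43 = 250.69.
Deadweight loss = 77.28.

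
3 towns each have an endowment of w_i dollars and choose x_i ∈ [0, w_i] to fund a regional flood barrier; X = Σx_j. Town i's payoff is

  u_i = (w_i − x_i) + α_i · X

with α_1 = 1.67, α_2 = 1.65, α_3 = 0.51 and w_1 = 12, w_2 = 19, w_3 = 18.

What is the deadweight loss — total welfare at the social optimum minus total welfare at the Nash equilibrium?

50.94

∂u_i/∂x_i = α_i − 1, so town i contributes w_i if α_i > 1, else 0.
α_i > 1 for i ∈ {1, 2}; NE contributions (12, 19, 0), X = 31.
W^NE = Σw_i − X^NE + (Σα_i)·X^NE = 49 + 2.83·31 = 136.73.
Planner: ∂(Σu_j)/∂x_i = Σα_j − 1 = 2.83 > 0, so everyone contributes w_i; X^SO = 49, W^SO = 49 + 2.83·49 = 187.67.
Deadweight loss = 50.94.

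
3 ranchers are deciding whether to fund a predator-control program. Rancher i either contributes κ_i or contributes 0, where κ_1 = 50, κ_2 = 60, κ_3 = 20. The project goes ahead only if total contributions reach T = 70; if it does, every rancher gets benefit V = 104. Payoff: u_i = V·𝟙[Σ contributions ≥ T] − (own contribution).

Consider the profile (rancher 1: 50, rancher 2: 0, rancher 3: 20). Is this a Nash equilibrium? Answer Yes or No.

Yes

Total = 70 ≥ 70: provided.
Rancher 1 (pledges 50, payoff 54): dropping to 0 → total 20, payoff 0. No gain.
Rancher 2 (pledges 0, payoff 104): pledging 60 → total 130, payoff 44. No gain.
Rancher 3 (pledges 20, payoff 84): dropping to 0 → total 50, payoff 0. No gain.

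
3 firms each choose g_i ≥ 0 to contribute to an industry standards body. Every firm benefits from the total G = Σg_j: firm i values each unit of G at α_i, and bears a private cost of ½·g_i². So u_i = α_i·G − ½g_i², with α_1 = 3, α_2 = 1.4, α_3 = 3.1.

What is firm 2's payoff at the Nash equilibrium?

Firm i's FOC: ∂u_i/∂g_i = α_i − g_i = 0, so g_i* = α_i.
NE contributions = (3, 1.4, 3.1); G = 7.5.
u_2 = α_2·G − ½·(g_2)² = 1.4·7.5 − ½·1.4² = 9.52.

9.52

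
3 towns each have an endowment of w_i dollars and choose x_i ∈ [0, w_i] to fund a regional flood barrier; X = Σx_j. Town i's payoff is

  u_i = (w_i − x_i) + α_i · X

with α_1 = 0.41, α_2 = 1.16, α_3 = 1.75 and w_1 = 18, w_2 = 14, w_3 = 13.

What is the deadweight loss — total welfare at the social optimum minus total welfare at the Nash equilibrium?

41.76

∂u_i/∂x_i = α_i − 1, so town i contributes w_i if α_i > 1, else 0.
α_i > 1 for i ∈ {2, 3}; NE contributions (0, 14, 13), X = 27.
W^NE = Σw_i − X^NE + (Σα_i)·X^NE = 45 + 2.32·27 = 107.64.
Planner: ∂(Σu_j)/∂x_i = Σα_j − 1 = 2.32 > 0, so everyone contributes w_i; X^SO = 45, W^SO = 45 + 2.32·45 = 149.4.
Deadweight loss = 41.76.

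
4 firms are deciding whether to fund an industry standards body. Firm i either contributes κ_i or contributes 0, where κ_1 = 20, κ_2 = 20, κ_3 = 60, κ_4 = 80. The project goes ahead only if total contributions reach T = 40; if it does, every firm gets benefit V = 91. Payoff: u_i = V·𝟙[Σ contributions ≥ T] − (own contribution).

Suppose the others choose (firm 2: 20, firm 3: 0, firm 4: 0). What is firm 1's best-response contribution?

Others' total = 20. Contributing 20 brings total to 40 ≥ 40: gain V − κ_1 = 71.
Best response: 20.

20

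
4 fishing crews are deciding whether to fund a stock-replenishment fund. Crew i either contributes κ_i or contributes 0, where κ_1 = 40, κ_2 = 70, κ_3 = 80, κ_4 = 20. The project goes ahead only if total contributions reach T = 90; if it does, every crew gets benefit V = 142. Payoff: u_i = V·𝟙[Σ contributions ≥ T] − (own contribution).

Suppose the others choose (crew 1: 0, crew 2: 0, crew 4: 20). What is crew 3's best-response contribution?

Others' total = 20. Contributing 80 brings total to 100 ≥ 90: gain V − κ_3 = 62.
Best response: 80.

80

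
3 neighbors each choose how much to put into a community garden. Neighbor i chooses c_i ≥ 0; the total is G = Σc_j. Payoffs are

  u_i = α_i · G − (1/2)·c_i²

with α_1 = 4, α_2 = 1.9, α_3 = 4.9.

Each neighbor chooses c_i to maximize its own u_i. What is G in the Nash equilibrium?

Neighbor i's FOC: ∂u_i/∂c_i = α_i − c_i = 0, so c_i* = α_i.
NE contributions = (4, 1.9, 4.9); G = 10.8.

10.8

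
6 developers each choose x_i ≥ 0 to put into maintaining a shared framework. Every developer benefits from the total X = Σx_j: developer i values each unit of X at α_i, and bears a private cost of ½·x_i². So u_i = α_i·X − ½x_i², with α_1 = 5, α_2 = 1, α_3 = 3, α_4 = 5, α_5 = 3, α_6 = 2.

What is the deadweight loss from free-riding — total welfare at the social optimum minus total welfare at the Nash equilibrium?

Developer i's FOC: ∂u_i/∂x_i = α_i − x_i = 0, so x_i* = α_i.
NE contributions = (5, 1, 3, 5, 3, 2); X = 19.
W^NE = (Σα)·X − ½Σα_i² = 19² − ½·73 = 324.5.
Planner sets x_i = Σα_j = 19 for every i, so X^SO = 6·19 = 114.
W^SO = (Σα)·X^SO − ½·6·(Σα)² = (6/2)·19² = 1083.
Deadweight loss = W^SO − W^NE = 758.5.

758.5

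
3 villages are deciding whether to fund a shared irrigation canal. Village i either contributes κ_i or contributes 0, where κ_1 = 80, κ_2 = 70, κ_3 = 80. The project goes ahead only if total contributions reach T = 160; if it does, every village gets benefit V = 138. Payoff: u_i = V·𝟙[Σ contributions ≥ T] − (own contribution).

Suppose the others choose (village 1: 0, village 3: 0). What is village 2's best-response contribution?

Others' total = 0. Even contributing 70 gives 70 < 160: no benefit either way.
Best response: 0.

0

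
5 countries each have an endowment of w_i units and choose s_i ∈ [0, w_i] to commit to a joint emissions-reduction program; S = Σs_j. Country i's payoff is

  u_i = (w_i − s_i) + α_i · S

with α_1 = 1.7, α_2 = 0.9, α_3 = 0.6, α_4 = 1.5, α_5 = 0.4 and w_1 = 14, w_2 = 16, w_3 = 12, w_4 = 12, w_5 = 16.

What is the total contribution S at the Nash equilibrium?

26

∂u_i/∂s_i = α_i − 1, so country i contributes w_i if α_i > 1, else 0.
α_i > 1 for i ∈ {1, 4}; NE contributions (14, 0, 0, 12, 0), S = 26.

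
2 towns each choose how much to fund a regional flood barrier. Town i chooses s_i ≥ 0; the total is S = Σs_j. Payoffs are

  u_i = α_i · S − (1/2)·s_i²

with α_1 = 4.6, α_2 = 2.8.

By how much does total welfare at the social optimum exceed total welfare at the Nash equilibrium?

Town i's FOC: ∂u_i/∂s_i = α_i − s_i = 0, so s_i* = α_i.
NE contributions = (4.6, 2.8); S = 7.4.
W^NE = (Σα)·S − ½Σα_i² = 7.4² − ½·29 = 40.26.
Planner sets s_i = Σα_j = 7.4 for every i, so S^SO = 2·7.4 = 14.8.
W^SO = (Σα)·S^SO − ½·2·(Σα)² = (2/2)·7.4² = 54.76.
Deadweight loss = W^SO − W^NE = 14.5.

14.5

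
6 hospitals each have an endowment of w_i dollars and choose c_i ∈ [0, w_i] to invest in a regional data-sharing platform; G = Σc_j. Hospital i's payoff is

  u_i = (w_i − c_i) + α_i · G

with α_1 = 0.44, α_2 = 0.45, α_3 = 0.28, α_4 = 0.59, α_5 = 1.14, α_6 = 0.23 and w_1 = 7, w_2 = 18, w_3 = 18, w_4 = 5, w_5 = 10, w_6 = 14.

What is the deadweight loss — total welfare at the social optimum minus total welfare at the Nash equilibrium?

∂u_i/∂c_i = α_i − 1, so hospital i contributes w_i if α_i > 1, else 0.
α_i > 1 for i ∈ {5}; NE contributions (0, 0, 0, 0, 10, 0), G = 10.
W^NE = Σw_i − G^NE + (Σα_i)·G^NE = 72 + 2.13·10 = 93.3.
Planner: ∂(Σu_j)/∂c_i = Σα_j − 1 = 2.13 > 0, so everyone contributes w_i; G^SO = 72, W^SO = 72 + 2.13·72 = 225.36.
Deadweight loss = 132.06.

132.06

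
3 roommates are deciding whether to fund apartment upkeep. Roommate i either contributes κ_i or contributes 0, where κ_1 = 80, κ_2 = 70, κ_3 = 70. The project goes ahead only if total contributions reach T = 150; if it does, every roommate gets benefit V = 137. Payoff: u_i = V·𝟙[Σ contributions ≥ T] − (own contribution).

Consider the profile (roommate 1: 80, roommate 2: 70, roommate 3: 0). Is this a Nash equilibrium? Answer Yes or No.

Yes

Total = 150 ≥ 150: provided.
Roommate 1 (pledges 80, payoff 57): dropping to 0 → total 70, payoff 0. No gain.
Roommate 2 (pledges 70, payoff 67): dropping to 0 → total 80, payoff 0. No gain.
Roommate 3 (pledges 0, payoff 137): pledging 70 → total 220, payoff 67. No gain.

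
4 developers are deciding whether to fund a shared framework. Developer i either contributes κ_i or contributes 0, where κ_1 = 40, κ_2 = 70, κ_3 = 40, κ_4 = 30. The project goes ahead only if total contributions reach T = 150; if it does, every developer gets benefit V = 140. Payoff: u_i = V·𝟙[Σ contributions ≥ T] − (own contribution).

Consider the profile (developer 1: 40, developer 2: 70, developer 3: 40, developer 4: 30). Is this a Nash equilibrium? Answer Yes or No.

No

Total = 180 ≥ 150: provided.
Developer 1 (pledges 40, payoff 100): dropping to 0 → total 140, payoff 0. No gain.
Developer 2 (pledges 70, payoff 70): dropping to 0 → total 110, payoff 0. No gain.
Developer 3 (pledges 40, payoff 100): dropping to 0 → total 140, payoff 0. No gain.
Developer 4 (pledges 30, payoff 110): dropping to 0 → total 150, payoff 140. Profitable deviation.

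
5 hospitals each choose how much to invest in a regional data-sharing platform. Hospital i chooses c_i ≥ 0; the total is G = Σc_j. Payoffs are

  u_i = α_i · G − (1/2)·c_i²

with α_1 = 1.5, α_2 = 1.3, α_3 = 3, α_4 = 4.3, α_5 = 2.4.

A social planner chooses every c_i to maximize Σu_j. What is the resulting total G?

62.5

Planner FOC: ∂(Σu_j)/∂c_i = (Σα_j) − c_i = 0, so c_i^SO = Σα_j = 12.5 for every i; G^SO = 62.5.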